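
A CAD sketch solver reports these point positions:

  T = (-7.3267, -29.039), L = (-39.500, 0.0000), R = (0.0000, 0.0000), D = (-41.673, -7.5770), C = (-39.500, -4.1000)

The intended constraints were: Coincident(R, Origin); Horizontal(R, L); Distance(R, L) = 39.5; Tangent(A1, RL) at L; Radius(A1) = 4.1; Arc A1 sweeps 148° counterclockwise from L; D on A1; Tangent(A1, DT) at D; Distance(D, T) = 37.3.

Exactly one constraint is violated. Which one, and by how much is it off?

Distance(D, T) = 37.3 — off by 3.20.

R = (0.00, 0.00) ✓; R.y = 0.00, L.y = 0.00 ✓; |RL| = 39.50 ✓; ∠(CL, LR) = 90.00° ✓; |CL| = 4.100 ✓; bearing(C→D) − bearing(C→L) = 148.0° ✓; |CD| = 4.100 ✓; ∠(CD, DT) = 90.00° ✓; |DT| = 40.50 ✗.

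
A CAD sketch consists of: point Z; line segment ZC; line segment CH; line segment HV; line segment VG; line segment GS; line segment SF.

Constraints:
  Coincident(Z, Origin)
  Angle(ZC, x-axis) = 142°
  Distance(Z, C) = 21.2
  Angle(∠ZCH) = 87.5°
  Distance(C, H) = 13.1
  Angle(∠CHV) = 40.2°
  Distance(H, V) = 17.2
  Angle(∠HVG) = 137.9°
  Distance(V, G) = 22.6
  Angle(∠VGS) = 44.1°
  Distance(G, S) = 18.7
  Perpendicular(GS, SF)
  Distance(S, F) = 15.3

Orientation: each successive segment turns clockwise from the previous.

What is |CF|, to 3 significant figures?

9.25

∠VGS = 44.1° gives GS at 91.7° from the x-axis; with |GS| = 18.7, S = (-24.1, 7.82). GS is perpendicular to SF, so SF runs at 1.70°; with |SF| = 15.3, F = (-8.79, 8.27). Then |CF| = |F − C| = 9.25.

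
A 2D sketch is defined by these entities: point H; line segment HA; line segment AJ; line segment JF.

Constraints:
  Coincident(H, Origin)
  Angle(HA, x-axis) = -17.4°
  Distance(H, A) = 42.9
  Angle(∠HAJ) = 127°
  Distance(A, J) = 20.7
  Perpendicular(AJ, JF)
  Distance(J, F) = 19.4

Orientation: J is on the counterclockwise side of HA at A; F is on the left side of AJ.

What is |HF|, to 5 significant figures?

48.834

H is at the origin; HA runs at -17.4° with length 42.9, so A = 42.9·(cos -17.4°, sin -17.4°) = (40.937, -12.829). ∠HAJ = 127.0°, so AJ runs at -17.4° + (180° − 127.0°) = 35.600° from the x-axis; with |AJ| = 20.7, J = A + 20.7·(cos 35.600°, sin 35.600°) = (57.768, -0.77890). The perpendicularity gives JF at right angles to AJ; with |JF| = 19.4 on the left of AJ, F = J + 19.4·(-0.58212, 0.81310) = (46.475, 14.995). Then |HF| = |F − H| = 48.834.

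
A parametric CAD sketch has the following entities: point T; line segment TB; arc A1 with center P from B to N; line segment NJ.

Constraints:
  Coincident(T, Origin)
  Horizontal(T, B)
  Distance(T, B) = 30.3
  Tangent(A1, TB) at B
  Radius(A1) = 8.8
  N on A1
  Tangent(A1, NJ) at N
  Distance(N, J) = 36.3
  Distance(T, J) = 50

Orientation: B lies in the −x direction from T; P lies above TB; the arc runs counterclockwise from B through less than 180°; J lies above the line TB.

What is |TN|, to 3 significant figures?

23.2

T is at the origin; T and B share the same y with |TB| = 30.3 and B on the −x side, so B = (-30.3, 0.00). Tangency of A1 to TB means the radius PB is perpendicular to TB, so P = B + (0, 8.8) = (-30.3, 8.80). Since PN ⟂ NJ (tangency), |PJ| = √(8.8² + 36.3²) = 37.4 regardless of where N sits on A1. So J lies on both circle(T, 50.0) and circle(P, 37.4); the above-TB intersection is J = (-21.6, 45.1). N is the foot of the tangent from J: N = (-21.5, 8.81).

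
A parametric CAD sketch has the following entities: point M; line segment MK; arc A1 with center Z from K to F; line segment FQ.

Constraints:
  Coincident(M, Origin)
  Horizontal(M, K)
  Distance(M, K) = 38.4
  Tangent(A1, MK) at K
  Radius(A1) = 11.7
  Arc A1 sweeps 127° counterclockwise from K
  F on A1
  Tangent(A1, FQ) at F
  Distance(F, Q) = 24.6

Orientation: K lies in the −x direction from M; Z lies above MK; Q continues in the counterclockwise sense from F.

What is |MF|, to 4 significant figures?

34.58

A1 meets MK tangentially, so ZK is at right angles to MK, so Z = K + (0, 11.7) = (-38.40, 11.70). On A1, K sits at bearing -90° from Z; a 127° counterclockwise sweep puts F at bearing 37°, so F = Z + 11.7·(cos 37°, sin 37°) = (-29.06, 18.74). Then |MF| = |F − M| = 34.58.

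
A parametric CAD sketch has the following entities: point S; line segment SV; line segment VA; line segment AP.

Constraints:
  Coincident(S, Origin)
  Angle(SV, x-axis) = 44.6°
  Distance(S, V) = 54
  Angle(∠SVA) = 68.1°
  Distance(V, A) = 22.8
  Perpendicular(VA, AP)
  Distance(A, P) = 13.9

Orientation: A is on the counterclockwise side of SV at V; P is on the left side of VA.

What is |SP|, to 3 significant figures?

36.3

S is at the origin; SV runs at 44.6° with length 54.0, so V = 54.0·(cos 44.6°, sin 44.6°) = (38.4, 37.9). ∠SVA = 68.1°, so VA runs at 44.6° + (180° − 68.1°) = 156° from the x-axis; with |VA| = 22.8, A = V + 22.8·(cos 156°, sin 156°) = (17.5, 47.0). VA ⟂ AP; with |AP| = 13.9 on the left of VA, P = A + 13.9·(-0.399, -0.917) = (12.0, 34.3). Then |SP| = |P − S| = 36.3.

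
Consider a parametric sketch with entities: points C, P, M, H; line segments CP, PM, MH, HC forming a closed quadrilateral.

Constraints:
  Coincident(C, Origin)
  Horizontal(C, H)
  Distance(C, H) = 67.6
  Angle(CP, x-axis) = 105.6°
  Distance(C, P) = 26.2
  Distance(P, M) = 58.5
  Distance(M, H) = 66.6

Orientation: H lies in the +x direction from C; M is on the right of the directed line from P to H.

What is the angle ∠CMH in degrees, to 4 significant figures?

77.80°

Checks: |PM| = 58.50 ✓; |MH| = 66.60 ✓.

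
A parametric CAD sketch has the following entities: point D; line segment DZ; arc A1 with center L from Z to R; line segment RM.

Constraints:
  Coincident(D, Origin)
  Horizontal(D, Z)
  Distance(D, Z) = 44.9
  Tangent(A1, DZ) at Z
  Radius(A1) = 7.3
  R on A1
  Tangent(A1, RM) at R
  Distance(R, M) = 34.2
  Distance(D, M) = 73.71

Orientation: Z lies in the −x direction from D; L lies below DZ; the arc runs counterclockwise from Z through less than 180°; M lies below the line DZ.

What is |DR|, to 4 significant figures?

51.93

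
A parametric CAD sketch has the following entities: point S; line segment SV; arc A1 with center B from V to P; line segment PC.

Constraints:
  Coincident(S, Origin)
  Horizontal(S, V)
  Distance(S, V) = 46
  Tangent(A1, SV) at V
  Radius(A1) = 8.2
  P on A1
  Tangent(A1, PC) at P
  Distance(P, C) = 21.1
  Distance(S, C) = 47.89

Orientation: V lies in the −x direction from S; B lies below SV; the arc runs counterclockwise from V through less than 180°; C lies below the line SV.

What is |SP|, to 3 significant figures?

53.8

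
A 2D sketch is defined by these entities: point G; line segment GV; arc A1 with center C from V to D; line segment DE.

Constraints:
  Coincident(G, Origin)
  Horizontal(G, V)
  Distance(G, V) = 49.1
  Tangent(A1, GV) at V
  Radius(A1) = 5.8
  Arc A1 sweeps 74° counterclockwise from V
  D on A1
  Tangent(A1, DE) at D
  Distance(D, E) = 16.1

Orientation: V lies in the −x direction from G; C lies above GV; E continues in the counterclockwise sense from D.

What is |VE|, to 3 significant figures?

22.1

G is at the origin; G and V share the same y with |GV| = 49.1 and V on the −x side, so V = (-49.1, 0.00). Since A1 is tangent to GV there, CV ⟂ GV, so C = V + (0, 5.8) = (-49.1, 5.80). On A1, V sits at bearing -90° from C; a 74° counterclockwise sweep puts D at bearing -16°, so D = C + 5.8·(cos -16°, sin -16°) = (-43.5, 4.20). A1 meets DE tangentially, so CD is at right angles to DE, so DE runs along (−sin -16°, cos -16°); with |DE| = 16.1, E = (-39.1, 19.7). Then |VE| = |E − V| = 22.1.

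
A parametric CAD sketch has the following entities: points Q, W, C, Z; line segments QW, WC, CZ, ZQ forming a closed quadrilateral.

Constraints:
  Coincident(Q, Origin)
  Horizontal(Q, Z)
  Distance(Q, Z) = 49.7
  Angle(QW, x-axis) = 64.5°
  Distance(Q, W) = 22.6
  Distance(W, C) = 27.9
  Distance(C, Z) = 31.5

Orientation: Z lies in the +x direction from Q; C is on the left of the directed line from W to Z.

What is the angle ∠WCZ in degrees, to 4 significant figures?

97.95°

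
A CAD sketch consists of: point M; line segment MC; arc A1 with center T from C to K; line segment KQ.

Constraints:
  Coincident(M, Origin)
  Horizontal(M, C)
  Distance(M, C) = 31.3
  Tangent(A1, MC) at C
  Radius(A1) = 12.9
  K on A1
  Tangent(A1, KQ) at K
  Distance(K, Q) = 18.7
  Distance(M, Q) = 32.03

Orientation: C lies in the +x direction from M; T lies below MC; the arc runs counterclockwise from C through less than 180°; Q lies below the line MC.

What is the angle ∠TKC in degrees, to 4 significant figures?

51.12°

M is at the origin; MC is horizontal with |MC| = 31.3 and C on the +x side, so C = (31.30, 0.000). The tangent condition forces TC to be normal to MC, so T = C + (0, -12.9) = (31.30, -12.90). Since TK ⟂ KQ (tangency), |TQ| = √(12.9² + 18.7²) = 22.72 regardless of where K sits on A1. So Q lies on both circle(M, 32.03) and circle(T, 22.72); the below-MC intersection is Q = (14.73, -28.44). K is the foot of the tangent from Q: K = (18.69, -10.17).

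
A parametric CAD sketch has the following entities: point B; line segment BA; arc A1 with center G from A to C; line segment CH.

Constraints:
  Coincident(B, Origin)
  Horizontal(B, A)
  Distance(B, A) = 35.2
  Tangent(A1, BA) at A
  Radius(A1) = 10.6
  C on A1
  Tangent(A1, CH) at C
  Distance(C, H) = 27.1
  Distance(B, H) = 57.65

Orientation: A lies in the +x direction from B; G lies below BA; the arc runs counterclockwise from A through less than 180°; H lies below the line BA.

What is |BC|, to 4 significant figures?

31.56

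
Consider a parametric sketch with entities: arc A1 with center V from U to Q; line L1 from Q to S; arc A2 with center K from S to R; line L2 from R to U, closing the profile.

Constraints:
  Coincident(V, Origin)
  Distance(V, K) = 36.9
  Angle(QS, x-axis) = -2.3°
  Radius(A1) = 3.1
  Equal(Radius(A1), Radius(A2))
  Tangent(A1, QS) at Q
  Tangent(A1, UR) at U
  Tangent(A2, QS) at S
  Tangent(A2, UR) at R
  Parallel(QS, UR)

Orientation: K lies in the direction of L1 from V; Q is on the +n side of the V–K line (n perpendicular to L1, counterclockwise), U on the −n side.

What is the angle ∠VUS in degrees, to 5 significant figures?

80.462°

The slot axis is L1's direction at -2.3°, so u = (cos -2.3°, sin -2.3°) = (0.99919, -0.040132) and n = (−sin -2.3°, cos -2.3°) = (0.040132, 0.99919). V is at the origin and K lies 36.9 along u from V, so K = 36.9·u = (36.870, -1.4809). Tangency of A1 to both parallel lines with radius 3.1 puts Q and U at V ± 3.1·n: Q = (0.12441, 3.0975), U = (-0.12441, -3.0975). Equal radii place S and R the same way about K: S = K + 3.1·n = (36.995, 1.6166), R = K − 3.1·n = (36.746, -4.5784). Then cos ∠VUS = UV·US / (|UV||US|), giving 80.462°.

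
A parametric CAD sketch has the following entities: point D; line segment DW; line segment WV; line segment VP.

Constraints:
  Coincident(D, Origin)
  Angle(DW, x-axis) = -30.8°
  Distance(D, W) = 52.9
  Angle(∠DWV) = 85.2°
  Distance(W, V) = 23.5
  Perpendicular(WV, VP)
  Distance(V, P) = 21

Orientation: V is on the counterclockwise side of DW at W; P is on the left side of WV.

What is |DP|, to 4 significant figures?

37.01

∠DWV = 85.2°, so WV runs at -30.8° + (180° − 85.2°) = 64.00° from the x-axis; with |WV| = 23.5, V = W + 23.5·(cos 64.00°, sin 64.00°) = (55.74, -5.965). The perpendicularity gives VP at right angles to WV; with |VP| = 21.0 on the left of WV, P = V + 21.0·(-0.8988, 0.4384) = (36.87, 3.240). Then |DP| = |P − D| = 37.01.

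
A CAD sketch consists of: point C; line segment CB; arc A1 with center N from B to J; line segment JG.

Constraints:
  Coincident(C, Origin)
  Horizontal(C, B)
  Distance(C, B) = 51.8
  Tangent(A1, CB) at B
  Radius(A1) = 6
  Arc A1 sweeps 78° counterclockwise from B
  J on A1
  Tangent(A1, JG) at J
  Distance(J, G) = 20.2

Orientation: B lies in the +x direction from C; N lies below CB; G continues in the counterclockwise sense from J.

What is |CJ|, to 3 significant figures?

46.2

C is at the origin; C and B share the same y with |CB| = 51.8 and B on the +x side, so B = (51.8, 0.00). A1 meets CB tangentially, so NB is at right angles to CB, so N = B + (0, -6) = (51.8, -6.00). On A1, B sits at bearing 90° from N; a 78° counterclockwise sweep puts J at bearing 168°, so J = N + 6.0·(cos 168°, sin 168°) = (45.9, -4.75). Then |CJ| = |J − C| = 46.2.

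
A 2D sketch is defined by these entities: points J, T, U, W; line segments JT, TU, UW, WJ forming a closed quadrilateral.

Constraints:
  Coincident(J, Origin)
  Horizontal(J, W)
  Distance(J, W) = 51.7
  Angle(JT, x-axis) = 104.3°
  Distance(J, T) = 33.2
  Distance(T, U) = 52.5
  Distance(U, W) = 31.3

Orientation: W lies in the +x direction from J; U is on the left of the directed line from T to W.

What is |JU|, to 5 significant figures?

53.706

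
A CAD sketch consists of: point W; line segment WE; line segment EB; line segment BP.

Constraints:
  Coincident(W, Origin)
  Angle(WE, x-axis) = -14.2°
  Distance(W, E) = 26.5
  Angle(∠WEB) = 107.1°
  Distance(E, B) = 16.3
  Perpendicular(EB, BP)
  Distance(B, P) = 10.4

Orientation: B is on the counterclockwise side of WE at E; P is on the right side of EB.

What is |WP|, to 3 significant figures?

43.1

∠WEB = 107.1°, so EB runs at -14.2° + (180° − 107.1°) = 58.7° from the x-axis; with |EB| = 16.3, B = E + 16.3·(cos 58.7°, sin 58.7°) = (34.2, 7.43). EB ⟂ BP; with |BP| = 10.4 on the right of EB, P = B + 10.4·(0.854, -0.520) = (43.0, 2.02). Then |WP| = |P − W| = 43.1.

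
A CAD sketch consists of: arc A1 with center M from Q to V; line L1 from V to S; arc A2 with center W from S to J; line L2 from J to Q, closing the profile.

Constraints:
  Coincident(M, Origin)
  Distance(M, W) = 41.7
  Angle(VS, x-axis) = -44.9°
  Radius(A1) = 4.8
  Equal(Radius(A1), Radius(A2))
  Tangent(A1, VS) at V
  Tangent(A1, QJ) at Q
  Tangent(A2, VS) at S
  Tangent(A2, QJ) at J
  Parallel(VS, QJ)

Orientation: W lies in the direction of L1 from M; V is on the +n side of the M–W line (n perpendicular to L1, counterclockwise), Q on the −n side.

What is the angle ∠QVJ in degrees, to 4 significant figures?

77.04°

The slot axis is L1's direction at -44.9°, so u = (cos -44.9°, sin -44.9°) = (0.7083, -0.7059) and n = (−sin -44.9°, cos -44.9°) = (0.7059, 0.7083). M is at the origin and W lies 41.7 along u from M, so W = 41.7·u = (29.54, -29.43). Tangency of A1 to both parallel lines with radius 4.8 puts V and Q at M ± 4.8·n: V = (3.388, 3.400), Q = (-3.388, -3.400). Equal radii place S and J the same way about W: S = W + 4.8·n = (32.93, -26.03), J = W − 4.8·n = (26.15, -32.83). Then cos ∠QVJ = VQ·VJ / (|VQ||VJ|), giving 77.04°.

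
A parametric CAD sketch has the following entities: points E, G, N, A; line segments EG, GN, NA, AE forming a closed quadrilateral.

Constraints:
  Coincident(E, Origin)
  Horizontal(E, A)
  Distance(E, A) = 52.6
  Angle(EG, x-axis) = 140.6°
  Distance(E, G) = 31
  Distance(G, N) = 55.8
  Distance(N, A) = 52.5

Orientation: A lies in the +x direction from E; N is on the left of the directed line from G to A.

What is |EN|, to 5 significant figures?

51.915

Checks: |GN| = 55.80 ✓; |NA| = 52.50 ✓.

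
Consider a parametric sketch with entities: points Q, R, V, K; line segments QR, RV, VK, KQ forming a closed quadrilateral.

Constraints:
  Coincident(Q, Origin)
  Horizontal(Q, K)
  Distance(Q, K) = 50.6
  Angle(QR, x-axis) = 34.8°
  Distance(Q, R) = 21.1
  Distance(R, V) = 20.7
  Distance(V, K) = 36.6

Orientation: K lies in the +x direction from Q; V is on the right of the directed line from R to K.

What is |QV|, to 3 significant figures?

17.3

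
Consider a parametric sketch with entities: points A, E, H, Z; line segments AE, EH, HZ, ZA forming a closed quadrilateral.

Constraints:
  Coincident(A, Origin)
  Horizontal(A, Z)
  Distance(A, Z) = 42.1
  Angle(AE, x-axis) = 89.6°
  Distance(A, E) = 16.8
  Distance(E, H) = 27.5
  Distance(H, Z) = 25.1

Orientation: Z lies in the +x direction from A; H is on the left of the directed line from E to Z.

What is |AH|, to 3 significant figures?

34.1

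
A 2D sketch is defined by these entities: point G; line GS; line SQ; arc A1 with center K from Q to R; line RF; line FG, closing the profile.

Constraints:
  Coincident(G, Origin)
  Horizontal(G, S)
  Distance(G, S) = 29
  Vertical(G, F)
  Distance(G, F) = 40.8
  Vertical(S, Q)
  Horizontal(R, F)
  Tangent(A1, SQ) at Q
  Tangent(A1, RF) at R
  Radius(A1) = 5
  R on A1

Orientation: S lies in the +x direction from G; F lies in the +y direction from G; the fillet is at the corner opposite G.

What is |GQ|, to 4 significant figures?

46.07

G is at the origin; G and S share the same y with |GS| = 29.0 and S on the +x side, so S = (29.00, 0.000). G and F share the same x with |GF| = 40.8 and F on the +y side, so F = (0.000, 40.80). The virtual corner opposite G is at (29.00, 40.80). The tangent condition forces KQ to be normal to SQ and since A1 is tangent to RF there, KR ⟂ RF, with radius 5.0, so the center K sits 5.0 in from both sides at K = (24.00, 35.80). That places the tangent points at Q = (29.00, 35.80) on SQ and R = (24.00, 40.80) on RF. Then |GQ| = |Q − G| = 46.07.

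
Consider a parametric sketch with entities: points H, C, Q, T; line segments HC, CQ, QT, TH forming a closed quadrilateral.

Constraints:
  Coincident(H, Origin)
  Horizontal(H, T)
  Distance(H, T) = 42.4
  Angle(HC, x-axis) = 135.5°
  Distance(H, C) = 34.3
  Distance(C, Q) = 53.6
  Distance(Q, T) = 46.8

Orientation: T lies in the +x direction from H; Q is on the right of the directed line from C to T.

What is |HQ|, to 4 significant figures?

22.88

Checks: |CQ| = 53.60 ✓; |QT| = 46.80 ✓.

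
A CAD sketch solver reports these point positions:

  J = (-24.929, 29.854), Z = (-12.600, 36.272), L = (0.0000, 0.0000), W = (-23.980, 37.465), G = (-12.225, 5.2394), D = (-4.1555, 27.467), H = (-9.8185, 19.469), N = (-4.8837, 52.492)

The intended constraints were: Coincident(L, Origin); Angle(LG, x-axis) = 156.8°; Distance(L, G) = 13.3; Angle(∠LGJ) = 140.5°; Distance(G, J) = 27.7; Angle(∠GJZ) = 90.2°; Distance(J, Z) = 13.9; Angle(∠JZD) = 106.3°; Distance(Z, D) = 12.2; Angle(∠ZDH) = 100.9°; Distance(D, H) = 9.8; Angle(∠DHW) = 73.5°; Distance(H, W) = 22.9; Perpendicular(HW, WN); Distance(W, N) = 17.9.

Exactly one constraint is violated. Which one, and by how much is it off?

Distance(W, N) = 17.9 — off by 6.40.

L = (0.00, 0.00) ✓; LG at 156.8° ✓; |LG| = 13.30 ✓; ∠LGJ = 140.5° ✓; |GJ| = 27.70 ✓; ∠GJZ = 90.20° ✓; |JZ| = 13.90 ✓; ∠JZD = 106.3° ✓; |ZD| = 12.20 ✓; ∠ZDH = 100.9° ✓; |DH| = 9.800 ✓; ∠DHW = 73.50° ✓; |HW| = 22.90 ✓; ∠(HW, WN) = 90.00° ✓; |WN| = 24.30 ✗.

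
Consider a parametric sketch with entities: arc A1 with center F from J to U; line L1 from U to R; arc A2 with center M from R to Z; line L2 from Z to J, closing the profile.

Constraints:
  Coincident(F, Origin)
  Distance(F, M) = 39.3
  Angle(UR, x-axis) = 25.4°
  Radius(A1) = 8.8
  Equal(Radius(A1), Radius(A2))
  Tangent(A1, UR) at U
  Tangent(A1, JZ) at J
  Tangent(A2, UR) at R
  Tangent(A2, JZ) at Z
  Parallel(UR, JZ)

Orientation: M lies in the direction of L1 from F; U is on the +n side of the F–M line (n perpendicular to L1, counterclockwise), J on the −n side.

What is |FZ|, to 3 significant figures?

40.3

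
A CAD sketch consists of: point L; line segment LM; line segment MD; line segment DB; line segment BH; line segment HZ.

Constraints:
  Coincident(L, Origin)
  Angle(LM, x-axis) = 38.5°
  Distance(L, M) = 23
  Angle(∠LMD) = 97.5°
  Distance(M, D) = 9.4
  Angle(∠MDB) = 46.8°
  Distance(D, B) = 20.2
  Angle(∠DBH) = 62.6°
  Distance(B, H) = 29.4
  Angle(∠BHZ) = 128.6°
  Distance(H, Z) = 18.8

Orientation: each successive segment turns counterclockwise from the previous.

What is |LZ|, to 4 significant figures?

51.77

L is at the origin; LM runs at 38.5° with length 23.0, so M = (18.00, 14.32). ∠LMD = 97.5° gives MD at 121.0° from the x-axis; with |MD| = 9.4, D = (13.16, 22.38). ∠MDB = 46.8° gives DB at -105.8° from the x-axis; with |DB| = 20.2, B = (7.659, 2.938). ∠DBH = 62.6° gives BH at 11.60° from the x-axis; with |BH| = 29.4, H = (36.46, 8.850). ∠BHZ = 128.6° gives HZ at 63.00° from the x-axis; with |HZ| = 18.8, Z = (44.99, 25.60). Then |LZ| = |Z − L| = 51.77.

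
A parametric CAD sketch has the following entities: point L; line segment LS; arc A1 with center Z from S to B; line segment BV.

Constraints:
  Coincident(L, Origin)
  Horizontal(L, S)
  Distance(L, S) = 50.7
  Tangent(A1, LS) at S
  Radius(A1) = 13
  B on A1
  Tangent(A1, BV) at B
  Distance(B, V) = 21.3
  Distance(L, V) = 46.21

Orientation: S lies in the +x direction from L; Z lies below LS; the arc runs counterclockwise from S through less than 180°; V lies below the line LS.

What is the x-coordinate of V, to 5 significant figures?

33.876

L is at the origin; LS is horizontal with |LS| = 50.7 and S on the +x side, so S = (50.700, 0.0000). The tangent condition forces ZS to be normal to LS, so Z = S + (0, -13) = (50.700, -13.000). Since ZB ⟂ BV (tangency), |ZV| = √(13.0² + 21.3²) = 24.954 regardless of where B sits on A1. So V lies on both circle(L, 46.21) and circle(Z, 24.954); the below-LS intersection is V = (33.876, -31.429). B is the foot of the tangent from V: B = (37.939, -10.520).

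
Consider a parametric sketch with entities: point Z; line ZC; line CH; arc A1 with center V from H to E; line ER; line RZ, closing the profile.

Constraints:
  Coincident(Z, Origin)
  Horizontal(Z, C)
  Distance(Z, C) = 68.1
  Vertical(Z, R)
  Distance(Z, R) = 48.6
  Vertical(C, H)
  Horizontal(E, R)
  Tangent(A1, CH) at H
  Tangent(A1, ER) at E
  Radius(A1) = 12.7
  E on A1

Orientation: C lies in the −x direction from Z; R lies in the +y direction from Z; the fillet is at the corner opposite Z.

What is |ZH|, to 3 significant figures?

77.0

Z is at the origin; ZC is horizontal with |ZC| = 68.1 and C on the −x side, so C = (-68.1, 0.00). Z and R share the same x with |ZR| = 48.6 and R on the +y side, so R = (0.00, 48.6). The virtual corner opposite Z is at (-68.1, 48.6). A1 meets CH tangentially, so VH is at right angles to CH and tangency of A1 to ER means the radius VE is perpendicular to ER, with radius 12.7, so the center V sits 12.7 in from both sides at V = (-55.4, 35.9). That places the tangent points at H = (-68.1, 35.9) on CH and E = (-55.4, 48.6) on ER. Then |ZH| = |H − Z| = 77.0.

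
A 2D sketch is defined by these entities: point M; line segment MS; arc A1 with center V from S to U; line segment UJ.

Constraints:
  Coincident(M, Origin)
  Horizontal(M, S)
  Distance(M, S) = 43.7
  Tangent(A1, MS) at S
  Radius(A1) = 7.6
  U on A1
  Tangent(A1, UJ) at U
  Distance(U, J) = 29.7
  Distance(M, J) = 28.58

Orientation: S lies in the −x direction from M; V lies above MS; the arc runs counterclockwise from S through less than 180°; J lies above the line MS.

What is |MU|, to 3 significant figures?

38.5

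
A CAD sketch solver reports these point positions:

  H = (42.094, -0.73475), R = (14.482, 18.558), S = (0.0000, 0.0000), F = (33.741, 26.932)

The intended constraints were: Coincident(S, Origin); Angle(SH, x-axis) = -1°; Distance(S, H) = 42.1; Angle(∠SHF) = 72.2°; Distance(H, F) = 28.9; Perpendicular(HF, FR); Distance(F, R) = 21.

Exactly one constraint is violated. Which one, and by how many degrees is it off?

Perpendicular(HF, FR) — off by 6.70°.

S = (0.00, 0.00) ✓; SH at -1.000° ✓; |SH| = 42.10 ✓; ∠SHF = 72.20° ✓; |HF| = 28.90 ✓; ∠(HF, FR) = 96.70° ✗; |FR| = 21.00 ✓.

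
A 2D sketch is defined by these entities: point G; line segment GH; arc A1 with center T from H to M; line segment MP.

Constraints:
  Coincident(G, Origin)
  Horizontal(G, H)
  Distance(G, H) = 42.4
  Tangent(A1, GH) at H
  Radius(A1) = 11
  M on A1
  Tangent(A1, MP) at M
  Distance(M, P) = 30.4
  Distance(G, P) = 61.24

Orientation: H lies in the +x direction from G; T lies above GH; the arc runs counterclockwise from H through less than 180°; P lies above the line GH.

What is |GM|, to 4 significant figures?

54.78

G is at the origin; G and H share the same y with |GH| = 42.4 and H on the +x side, so H = (42.40, 0.000). Since A1 is tangent to GH there, TH ⟂ GH, so T = H + (0, 11) = (42.40, 11.00). Since TM ⟂ MP (tangency), |TP| = √(11.0² + 30.4²) = 32.33 regardless of where M sits on A1. So P lies on both circle(G, 61.24) and circle(T, 32.33); the above-GH intersection is P = (43.29, 43.32). M is the foot of the tangent from P: M = (52.84, 14.46).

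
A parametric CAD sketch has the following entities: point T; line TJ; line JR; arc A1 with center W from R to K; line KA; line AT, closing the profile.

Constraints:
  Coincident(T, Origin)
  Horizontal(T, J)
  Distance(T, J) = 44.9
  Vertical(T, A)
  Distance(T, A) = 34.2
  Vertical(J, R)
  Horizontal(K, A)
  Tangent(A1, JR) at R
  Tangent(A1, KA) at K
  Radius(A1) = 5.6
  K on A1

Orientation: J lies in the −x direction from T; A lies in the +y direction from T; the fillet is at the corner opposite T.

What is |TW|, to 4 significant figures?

48.61

T is at the origin; TJ is horizontal with |TJ| = 44.9 and J on the −x side, so J = (-44.90, 0.000). TA is vertical with |TA| = 34.2 and A on the +y side, so A = (0.000, 34.20). The virtual corner opposite T is at (-44.90, 34.20). Tangency of A1 to JR means the radius WR is perpendicular to JR and since A1 is tangent to KA there, WK ⟂ KA, with radius 5.6, so the center W sits 5.6 in from both sides at W = (-39.30, 28.60). Then |TW| = |W − T| = 48.61.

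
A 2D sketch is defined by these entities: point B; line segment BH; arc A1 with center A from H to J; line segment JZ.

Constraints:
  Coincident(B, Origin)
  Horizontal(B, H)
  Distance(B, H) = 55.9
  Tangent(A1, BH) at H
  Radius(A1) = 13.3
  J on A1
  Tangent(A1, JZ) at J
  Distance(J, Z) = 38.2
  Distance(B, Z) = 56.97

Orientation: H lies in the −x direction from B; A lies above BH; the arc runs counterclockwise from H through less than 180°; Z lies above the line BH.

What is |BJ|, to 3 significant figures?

44.2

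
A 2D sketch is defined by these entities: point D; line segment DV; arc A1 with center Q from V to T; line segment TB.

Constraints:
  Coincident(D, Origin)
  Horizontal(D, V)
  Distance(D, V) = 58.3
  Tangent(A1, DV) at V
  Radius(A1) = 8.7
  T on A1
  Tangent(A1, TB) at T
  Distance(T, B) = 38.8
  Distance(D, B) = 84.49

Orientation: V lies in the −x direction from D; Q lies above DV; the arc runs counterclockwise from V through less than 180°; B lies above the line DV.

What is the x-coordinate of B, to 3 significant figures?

-70.5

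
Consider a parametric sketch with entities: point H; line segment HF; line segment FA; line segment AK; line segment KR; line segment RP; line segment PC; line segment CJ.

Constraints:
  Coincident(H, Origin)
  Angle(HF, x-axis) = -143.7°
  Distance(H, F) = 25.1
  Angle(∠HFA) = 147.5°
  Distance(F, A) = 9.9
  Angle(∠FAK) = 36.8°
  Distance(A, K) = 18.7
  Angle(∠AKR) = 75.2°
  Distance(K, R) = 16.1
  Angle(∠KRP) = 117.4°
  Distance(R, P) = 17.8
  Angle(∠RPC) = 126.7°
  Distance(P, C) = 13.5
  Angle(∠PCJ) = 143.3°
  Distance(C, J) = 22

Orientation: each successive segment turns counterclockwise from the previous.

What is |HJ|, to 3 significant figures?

54.1

H is at the origin; HF runs at -143.7° with length 25.1, so F = (-20.2, -14.9). ∠HFA = 147.5° gives FA at -111° from the x-axis; with |FA| = 9.9, A = (-23.8, -24.1). ∠FAK = 36.8° gives AK at 32.0° from the x-axis; with |AK| = 18.7, K = (-7.95, -14.2). ∠AKR = 75.2° gives KR at 137° from the x-axis; with |KR| = 16.1, R = (-19.7, -3.16). ∠KRP = 117.4° gives RP at -161° from the x-axis; with |RP| = 17.8, P = (-36.5, -9.07). ∠RPC = 126.7° gives PC at -107° from the x-axis; with |PC| = 13.5, C = (-40.5, -22.0). ∠PCJ = 143.3° gives CJ at -70.6° from the x-axis; with |CJ| = 22.0, J = (-33.2, -42.7). Then |HJ| = |J − H| = 54.1.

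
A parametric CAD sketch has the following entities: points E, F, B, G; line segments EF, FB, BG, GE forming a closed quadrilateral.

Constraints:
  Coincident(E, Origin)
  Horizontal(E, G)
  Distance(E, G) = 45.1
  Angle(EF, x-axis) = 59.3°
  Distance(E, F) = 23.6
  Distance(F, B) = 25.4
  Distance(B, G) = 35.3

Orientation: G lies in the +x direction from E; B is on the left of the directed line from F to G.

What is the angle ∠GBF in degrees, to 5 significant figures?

77.534°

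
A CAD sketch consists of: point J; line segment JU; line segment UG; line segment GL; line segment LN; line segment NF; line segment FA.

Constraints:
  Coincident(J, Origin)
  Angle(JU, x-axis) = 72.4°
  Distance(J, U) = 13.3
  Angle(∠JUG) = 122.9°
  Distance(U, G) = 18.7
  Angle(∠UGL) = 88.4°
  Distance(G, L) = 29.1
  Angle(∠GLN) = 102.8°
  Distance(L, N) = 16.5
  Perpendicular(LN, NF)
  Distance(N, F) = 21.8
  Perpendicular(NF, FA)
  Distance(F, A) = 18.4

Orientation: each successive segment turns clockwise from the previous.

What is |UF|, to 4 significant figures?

11.20

J is at the origin; JU runs at 72.4° with length 13.3, so U = (4.022, 12.68). ∠JUG = 122.9° gives UG at 15.30° from the x-axis; with |UG| = 18.7, G = (22.06, 17.61). ∠UGL = 88.4° gives GL at -76.30° from the x-axis; with |GL| = 29.1, L = (28.95, -10.66). ∠GLN = 102.8° gives LN at -153.5° from the x-axis; with |LN| = 16.5, N = (14.18, -18.02). LN ⟂ NF, so NF runs at 116.5°; with |NF| = 21.8, F = (4.457, 1.487). Then |UF| = |F − U| = 11.20.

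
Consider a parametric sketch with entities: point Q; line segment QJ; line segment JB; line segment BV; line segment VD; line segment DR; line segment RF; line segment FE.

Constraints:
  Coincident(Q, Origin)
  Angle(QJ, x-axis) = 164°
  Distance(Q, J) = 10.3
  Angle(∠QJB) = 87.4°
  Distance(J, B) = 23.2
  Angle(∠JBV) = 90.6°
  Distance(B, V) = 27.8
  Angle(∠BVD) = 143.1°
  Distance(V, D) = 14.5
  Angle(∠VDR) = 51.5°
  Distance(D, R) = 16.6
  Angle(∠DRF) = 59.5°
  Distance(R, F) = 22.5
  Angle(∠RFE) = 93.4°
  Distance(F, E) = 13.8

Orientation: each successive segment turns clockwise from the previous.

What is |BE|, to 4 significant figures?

43.35

Q is at the origin; QJ runs at 164.0° with length 10.3, so J = (-9.901, 2.839). ∠QJB = 87.4° gives JB at 71.40° from the x-axis; with |JB| = 23.2, B = (-2.501, 24.83). ∠JBV = 90.6° gives BV at -18.00° from the x-axis; with |BV| = 27.8, V = (23.94, 16.24). ∠BVD = 143.1° gives VD at -54.90° from the x-axis; with |VD| = 14.5, D = (32.28, 4.373). ∠VDR = 51.5° gives DR at 176.6° from the x-axis; with |DR| = 16.6, R = (15.71, 5.358). ∠DRF = 59.5° gives RF at 56.10° from the x-axis; with |RF| = 22.5, F = (28.25, 24.03). ∠RFE = 93.4° gives FE at -30.50° from the x-axis; with |FE| = 13.8, E = (40.14, 17.03). Then |BE| = |E − B| = 43.35.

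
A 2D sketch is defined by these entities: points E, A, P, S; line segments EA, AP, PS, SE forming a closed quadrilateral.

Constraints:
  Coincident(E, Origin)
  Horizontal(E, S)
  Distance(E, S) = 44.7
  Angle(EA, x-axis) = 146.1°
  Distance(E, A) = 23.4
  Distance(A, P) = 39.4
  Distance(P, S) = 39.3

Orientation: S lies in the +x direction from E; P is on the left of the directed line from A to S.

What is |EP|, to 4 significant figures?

32.73

Checks: |AP| = 39.40 ✓; |PS| = 39.30 ✓.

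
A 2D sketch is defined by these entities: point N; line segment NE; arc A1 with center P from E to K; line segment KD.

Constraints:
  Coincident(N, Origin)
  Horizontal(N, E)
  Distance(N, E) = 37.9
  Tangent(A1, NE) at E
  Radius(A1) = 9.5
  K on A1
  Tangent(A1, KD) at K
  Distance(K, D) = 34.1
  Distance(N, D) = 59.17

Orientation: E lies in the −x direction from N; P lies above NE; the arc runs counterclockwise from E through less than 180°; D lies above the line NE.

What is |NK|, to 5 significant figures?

31.280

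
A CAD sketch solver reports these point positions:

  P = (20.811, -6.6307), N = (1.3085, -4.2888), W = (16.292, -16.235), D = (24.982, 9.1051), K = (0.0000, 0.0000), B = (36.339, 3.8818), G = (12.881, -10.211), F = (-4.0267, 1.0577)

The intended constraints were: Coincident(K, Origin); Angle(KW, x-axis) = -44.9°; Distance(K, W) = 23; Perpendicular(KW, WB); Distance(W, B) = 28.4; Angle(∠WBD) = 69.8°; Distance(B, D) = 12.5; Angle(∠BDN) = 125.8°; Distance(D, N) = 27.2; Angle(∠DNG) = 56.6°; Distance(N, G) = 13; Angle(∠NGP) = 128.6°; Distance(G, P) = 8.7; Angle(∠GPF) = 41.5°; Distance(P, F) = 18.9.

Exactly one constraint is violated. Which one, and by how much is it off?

Distance(P, F) = 18.9 — off by 7.10.

K = (0.00, 0.00) ✓; KW at -44.90° ✓; |KW| = 23.00 ✓; ∠(KW, WB) = 90.00° ✓; |WB| = 28.40 ✓; ∠WBD = 69.80° ✓; |BD| = 12.50 ✓; ∠BDN = 125.8° ✓; |DN| = 27.20 ✓; ∠DNG = 56.60° ✓; |NG| = 13.00 ✓; ∠NGP = 128.6° ✓; |GP| = 8.701 ✓; ∠GPF = 41.50° ✓; |PF| = 26.00 ✗.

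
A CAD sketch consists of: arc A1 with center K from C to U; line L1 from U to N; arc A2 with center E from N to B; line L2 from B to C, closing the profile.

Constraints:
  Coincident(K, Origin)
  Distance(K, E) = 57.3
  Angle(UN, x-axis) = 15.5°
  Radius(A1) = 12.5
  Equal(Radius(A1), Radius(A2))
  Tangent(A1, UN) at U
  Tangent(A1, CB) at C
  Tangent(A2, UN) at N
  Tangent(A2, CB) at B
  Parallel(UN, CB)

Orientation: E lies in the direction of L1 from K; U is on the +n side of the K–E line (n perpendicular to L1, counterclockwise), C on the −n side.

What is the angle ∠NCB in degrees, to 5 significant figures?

23.572°

Tangency of A1 to both parallel lines with radius 12.5 puts U and C at K ± 12.5·n: U = (-3.3405, 12.045), C = (3.3405, -12.045). Equal radii place N and B the same way about E: N = E + 12.5·n = (51.876, 27.358), B = E − 12.5·n = (58.557, 3.2674). Then cos ∠NCB = CN·CB / (|CN||CB|), giving 23.572°.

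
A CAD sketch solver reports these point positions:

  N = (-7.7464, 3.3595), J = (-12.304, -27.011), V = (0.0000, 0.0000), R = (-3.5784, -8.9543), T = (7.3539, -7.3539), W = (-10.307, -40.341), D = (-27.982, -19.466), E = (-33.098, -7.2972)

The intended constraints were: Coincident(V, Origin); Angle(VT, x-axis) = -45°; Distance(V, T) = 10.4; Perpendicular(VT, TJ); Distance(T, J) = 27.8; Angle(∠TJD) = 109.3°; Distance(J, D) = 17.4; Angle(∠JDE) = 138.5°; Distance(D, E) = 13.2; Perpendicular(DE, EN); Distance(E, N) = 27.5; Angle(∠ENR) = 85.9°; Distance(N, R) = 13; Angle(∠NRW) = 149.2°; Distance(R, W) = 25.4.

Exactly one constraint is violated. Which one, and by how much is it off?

Distance(R, W) = 25.4 — off by 6.70.

V = (0.00, 0.00) ✓; VT at -45.00° ✓; |VT| = 10.40 ✓; ∠(VT, TJ) = 90.00° ✓; |TJ| = 27.80 ✓; ∠TJD = 109.3° ✓; |JD| = 17.40 ✓; ∠JDE = 138.5° ✓; |DE| = 13.20 ✓; ∠(DE, EN) = 90.00° ✓; |EN| = 27.50 ✓; ∠ENR = 85.90° ✓; |NR| = 13.00 ✓; ∠NRW = 149.2° ✓; |RW| = 32.10 ✗.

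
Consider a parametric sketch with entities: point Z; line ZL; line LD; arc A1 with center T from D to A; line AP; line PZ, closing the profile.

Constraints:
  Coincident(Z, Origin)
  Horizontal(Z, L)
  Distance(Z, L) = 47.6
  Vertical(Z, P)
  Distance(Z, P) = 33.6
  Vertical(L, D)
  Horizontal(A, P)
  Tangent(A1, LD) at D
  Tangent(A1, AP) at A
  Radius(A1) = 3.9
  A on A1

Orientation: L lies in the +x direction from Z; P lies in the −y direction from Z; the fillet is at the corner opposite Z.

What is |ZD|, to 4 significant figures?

56.11

The virtual corner opposite Z is at (47.60, -33.60). Since A1 is tangent to LD there, TD ⟂ LD and A1 meets AP tangentially, so TA is at right angles to AP, with radius 3.9, so the center T sits 3.9 in from both sides at T = (43.70, -29.70). That places the tangent points at D = (47.60, -29.70) on LD and A = (43.70, -33.60) on AP. Then |ZD| = |D − Z| = 56.11.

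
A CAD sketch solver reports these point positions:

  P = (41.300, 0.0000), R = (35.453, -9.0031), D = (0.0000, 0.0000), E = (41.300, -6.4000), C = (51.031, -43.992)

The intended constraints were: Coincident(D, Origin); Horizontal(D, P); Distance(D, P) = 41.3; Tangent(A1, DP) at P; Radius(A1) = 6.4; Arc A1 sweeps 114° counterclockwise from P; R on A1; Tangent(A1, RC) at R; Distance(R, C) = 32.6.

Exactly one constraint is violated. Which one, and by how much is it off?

Distance(R, C) = 32.6 — off by 5.70.

D = (0.00, 0.00) ✓; D.y = 0.00, P.y = 0.00 ✓; |DP| = 41.30 ✓; ∠(EP, PD) = 90.00° ✓; |EP| = 6.400 ✓; bearing(E→R) − bearing(E→P) = 114.0° ✓; |ER| = 6.400 ✓; ∠(ER, RC) = 90.00° ✓; |RC| = 38.30 ✗.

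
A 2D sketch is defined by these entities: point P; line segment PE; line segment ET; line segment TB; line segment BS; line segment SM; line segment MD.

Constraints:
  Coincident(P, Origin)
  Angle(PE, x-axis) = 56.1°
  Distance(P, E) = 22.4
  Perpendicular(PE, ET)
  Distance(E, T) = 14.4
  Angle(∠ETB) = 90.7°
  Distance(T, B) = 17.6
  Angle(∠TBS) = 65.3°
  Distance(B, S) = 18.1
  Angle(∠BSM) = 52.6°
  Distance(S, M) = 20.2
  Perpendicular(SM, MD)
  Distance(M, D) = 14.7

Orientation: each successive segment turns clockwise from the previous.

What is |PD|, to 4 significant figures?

24.53

P is at the origin; PE runs at 56.1° with length 22.4, so E = (12.49, 18.59). PE ⟂ ET, so ET runs at -33.90°; with |ET| = 14.4, T = (24.45, 10.56). ∠ETB = 90.7° gives TB at -123.2° from the x-axis; with |TB| = 17.6, B = (14.81, -4.166). ∠TBS = 65.3° gives BS at 122.1° from the x-axis; with |BS| = 18.1, S = (5.190, 11.17). ∠BSM = 52.6° gives SM at -5.300° from the x-axis; with |SM| = 20.2, M = (25.30, 9.301). SM ⟂ MD, so MD runs at -95.30°; with |MD| = 14.7, D = (23.95, -5.336). Then |PD| = |D − P| = 24.53.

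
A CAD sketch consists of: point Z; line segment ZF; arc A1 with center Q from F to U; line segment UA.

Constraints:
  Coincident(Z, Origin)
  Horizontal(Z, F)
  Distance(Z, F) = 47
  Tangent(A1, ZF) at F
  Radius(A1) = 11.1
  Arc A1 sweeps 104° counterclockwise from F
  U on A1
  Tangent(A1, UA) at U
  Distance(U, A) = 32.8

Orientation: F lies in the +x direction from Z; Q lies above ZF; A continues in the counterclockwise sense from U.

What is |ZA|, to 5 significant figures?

67.557

Z is at the origin; ZF is horizontal with |ZF| = 47.0 and F on the +x side, so F = (47.000, 0.0000). A1 meets ZF tangentially, so QF is at right angles to ZF, so Q = F + (0, 11.1) = (47.000, 11.100). On A1, F sits at bearing -90° from Q; a 104° counterclockwise sweep puts U at bearing 14°, so U = Q + 11.1·(cos 14°, sin 14°) = (57.770, 13.785). A1 meets UA tangentially, so QU is at right angles to UA, so UA runs along (−sin 14°, cos 14°); with |UA| = 32.8, A = (49.835, 45.611). Then |ZA| = |A − Z| = 67.557.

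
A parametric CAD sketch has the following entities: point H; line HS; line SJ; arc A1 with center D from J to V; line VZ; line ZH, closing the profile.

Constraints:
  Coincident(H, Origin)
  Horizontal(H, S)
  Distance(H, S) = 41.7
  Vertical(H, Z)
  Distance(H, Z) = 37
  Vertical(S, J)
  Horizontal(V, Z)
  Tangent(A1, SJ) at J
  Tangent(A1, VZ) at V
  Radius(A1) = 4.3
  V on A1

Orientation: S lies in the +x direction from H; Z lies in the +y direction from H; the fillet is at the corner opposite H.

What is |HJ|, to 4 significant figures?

52.99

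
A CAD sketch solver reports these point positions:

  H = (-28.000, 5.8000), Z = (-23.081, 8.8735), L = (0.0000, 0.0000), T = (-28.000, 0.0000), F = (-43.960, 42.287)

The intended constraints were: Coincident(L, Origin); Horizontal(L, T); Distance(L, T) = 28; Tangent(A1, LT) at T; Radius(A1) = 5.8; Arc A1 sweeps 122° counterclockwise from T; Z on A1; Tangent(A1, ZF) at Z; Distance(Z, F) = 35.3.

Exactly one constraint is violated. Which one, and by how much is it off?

Distance(Z, F) = 35.3 — off by 4.10.

L = (0.00, 0.00) ✓; L.y = 0.00, T.y = 0.00 ✓; |LT| = 28.00 ✓; ∠(HT, TL) = 90.00° ✓; |HT| = 5.800 ✓; bearing(H→Z) − bearing(H→T) = 122.0° ✓; |HZ| = 5.800 ✓; ∠(HZ, ZF) = 90.00° ✓; |ZF| = 39.40 ✗.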